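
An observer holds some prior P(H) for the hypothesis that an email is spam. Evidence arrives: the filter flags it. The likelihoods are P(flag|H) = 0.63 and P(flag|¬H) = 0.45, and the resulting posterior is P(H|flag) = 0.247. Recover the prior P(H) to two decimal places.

P(H) = 0.19

Bayes' rule in odds form gives O(H|E) = O(H)·[P(E|H)/P(E|¬H)], hence O(H) = O(H|E)/LR.
Posterior odds = 0.247/(1−0.247) = 0.3280. LR = 0.63/0.45 = 1.4000.
Prior odds = 0.3280/1.4000 = 0.2343, so P(H) = 0.2343/(1+0.2343) ≈ 0.19.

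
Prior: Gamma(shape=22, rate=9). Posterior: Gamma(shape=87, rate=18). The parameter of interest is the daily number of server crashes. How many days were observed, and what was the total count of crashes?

n = 9 days with total 65 crashes

A Gamma(α, β) prior (rate parametrization) on a Poisson rate with n observations summing to S gives posterior Gamma(α+S, β+n).
Matching: Σxᵢ = 87 − 22 = 65 and n = 18 − 9 = 9.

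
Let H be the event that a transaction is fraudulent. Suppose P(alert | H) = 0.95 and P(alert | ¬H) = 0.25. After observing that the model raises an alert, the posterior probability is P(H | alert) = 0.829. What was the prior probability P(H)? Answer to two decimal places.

Bayes' rule in odds form gives O(H|E) = O(H)·[P(E|H)/P(E|¬H)], hence O(H) = O(H|E)/LR.
Posterior odds = 0.829/(1−0.829) = 4.8480. LR = 0.95/0.25 = 3.8000.
Prior odds = 4.8480/3.8000 = 1.2758, so P(H) = 1.2758/(1+1.2758) ≈ 0.56.

P(H) = 0.56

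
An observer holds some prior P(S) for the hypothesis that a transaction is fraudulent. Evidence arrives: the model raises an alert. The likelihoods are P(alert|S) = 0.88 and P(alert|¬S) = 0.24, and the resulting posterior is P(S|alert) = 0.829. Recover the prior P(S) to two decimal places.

Bayes' rule in odds form gives O(S|E) = O(S)·[P(E|S)/P(E|¬S)], hence O(S) = O(S|E)/LR.
Posterior odds = 0.829/(1−0.829) = 4.8480. LR = 0.88/0.24 = 3.6667.
Prior odds = 4.8480/3.6667 = 1.3222, so P(S) = 1.3222/(1+1.3222) ≈ 0.57.

P(S) = 0.57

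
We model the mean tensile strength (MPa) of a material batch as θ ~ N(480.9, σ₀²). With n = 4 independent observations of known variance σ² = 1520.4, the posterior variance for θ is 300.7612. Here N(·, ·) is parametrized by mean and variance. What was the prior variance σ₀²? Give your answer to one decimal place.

σ₀² = 1440.9

For the Normal–Normal model with known σ², precisions add: τ_n = τ₀ + n/σ².
So 1/σ₀² = 1/300.7612 − 4/1520.4 = 0.003325 − 0.002631 = 0.000694.
Hence σ₀² = 1/0.000694 ≈ 1440.9.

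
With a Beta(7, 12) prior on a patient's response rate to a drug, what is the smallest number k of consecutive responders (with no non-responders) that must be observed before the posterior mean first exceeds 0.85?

After k responders and 0 non-responders the posterior is Beta(7+k, 12), with mean (7+k)/(7+12+k).
Set (7+k)/(19+k) > 0.85 and solve: k > (0.85·19 − 7)/(1 − 0.85) = 61.000.
The smallest integer exceeding 61.000 is 62, and checking k=62: (69)/(81) = 0.8519 > 0.85.

k = 62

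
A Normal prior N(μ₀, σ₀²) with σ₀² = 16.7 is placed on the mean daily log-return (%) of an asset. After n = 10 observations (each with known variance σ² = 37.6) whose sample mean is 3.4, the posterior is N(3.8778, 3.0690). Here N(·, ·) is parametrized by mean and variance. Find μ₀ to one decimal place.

With known observation variance, the Normal–Normal posterior has precision τ_n = τ₀ + n/σ² and mean μ_n = (τ₀μ₀ + (n/σ²)x̄)/τ_n.
Here τ₀ = 1/16.7 = 0.059880 and τ_data = 10/37.6 = 0.265957, so τ_n = 0.325837.
Rearranging for μ₀: μ₀ = (μ_n·τ_n − τ_data·x̄)/τ₀ = (3.8778·0.325837 − 0.265957·3.4) / 0.059880 = 0.359277/0.059880 ≈ 6.0.

μ₀ = 6.0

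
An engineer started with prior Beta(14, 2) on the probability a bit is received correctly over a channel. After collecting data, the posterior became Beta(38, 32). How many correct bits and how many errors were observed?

A Beta(a, b) prior with s successes and f failures in binomial data gives a Beta(a+s, b+f) posterior.
So s = 38 − 14 = 24 and f = 32 − 2 = 30.

24 correct bits and 30 errors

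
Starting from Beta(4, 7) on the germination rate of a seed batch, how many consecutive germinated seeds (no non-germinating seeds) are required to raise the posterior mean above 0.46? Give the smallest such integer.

After k germinated seeds and 0 non-germinating seeds the posterior is Beta(4+k, 7), with mean (4+k)/(4+7+k).
Set (4+k)/(11+k) > 0.46 and solve: k > (0.46·11 − 4)/(1 − 0.46) = 1.963.
The smallest integer exceeding 1.963 is 2.

k = 2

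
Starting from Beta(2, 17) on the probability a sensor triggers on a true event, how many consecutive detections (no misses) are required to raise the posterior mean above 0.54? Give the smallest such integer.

k = 18

After k detections and 0 misses the posterior is Beta(2+k, 17), with mean (2+k)/(2+17+k).
Set (2+k)/(19+k) > 0.54 and solve: k > (0.54·19 − 2)/(1 − 0.54) = 17.957.
The smallest integer exceeding 17.957 is 18.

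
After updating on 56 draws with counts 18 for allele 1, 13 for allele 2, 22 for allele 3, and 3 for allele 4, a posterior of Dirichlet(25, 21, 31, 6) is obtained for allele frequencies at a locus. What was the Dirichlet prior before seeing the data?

Dirichlet(7, 8, 9, 3)

For a Dirichlet(α) prior with multinomial counts c, the posterior is Dirichlet(α + c) componentwise.
Subtract each count from the matching posterior parameter: 25−18=7, 21−13=8, 31−22=9, 6−3=3.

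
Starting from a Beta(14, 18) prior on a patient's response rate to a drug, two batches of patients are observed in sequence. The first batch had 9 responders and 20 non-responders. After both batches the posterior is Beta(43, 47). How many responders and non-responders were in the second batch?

Sequential conjugate updates are equivalent to a single update on the pooled data, so total successes = posterior α − prior α and total failures = posterior β − prior β.
Total across both batches: 43−14=29 responders, 47−18=29 non-responders.
Subtract the first batch: 29−9=20 responders and 29−20=9 non-responders.

20 responders and 9 non-responders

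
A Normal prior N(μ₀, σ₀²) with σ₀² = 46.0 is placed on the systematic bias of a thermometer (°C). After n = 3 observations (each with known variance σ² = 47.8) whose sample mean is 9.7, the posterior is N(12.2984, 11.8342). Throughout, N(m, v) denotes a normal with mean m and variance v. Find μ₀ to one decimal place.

μ₀ = 19.8

With known observation variance, the Normal–Normal posterior has precision τ_n = τ₀ + n/σ² and mean μ_n = (τ₀μ₀ + (n/σ²)x̄)/τ_n.
Here τ₀ = 1/46.0 = 0.021739 and τ_data = 3/47.8 = 0.062762, so τ_n = 0.084501.
Rearranging for μ₀: μ₀ = (μ_n·τ_n − τ_data·x̄)/τ₀ = (12.2984·0.084501 − 0.062762·9.7) / 0.021739 = 0.430436/0.021739 ≈ 19.8.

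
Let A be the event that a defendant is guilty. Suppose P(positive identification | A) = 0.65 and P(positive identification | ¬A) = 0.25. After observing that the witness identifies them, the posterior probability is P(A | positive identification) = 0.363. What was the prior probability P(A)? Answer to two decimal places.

P(A) = 0.18

In odds form, posterior odds = prior odds × likelihood ratio, so prior odds = posterior odds ÷ LR.
Posterior odds = 0.363/(1−0.363) = 0.5699. LR = 0.65/0.25 = 2.6000.
Prior odds = 0.5699/2.6000 = 0.2192, so P(A) = 0.2192/(1+0.2192) ≈ 0.18.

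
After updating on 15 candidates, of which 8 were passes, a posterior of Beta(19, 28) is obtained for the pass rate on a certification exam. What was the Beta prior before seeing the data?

Beta(11, 21)

A Beta(α, β) prior with s successes and f failures in binomial data gives a Beta(α+s, β+f) posterior.
So α = 19 − 8 = 11 and β = 28 − 7 = 21.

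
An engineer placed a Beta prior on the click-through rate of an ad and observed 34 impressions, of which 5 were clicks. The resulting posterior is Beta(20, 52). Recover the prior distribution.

Beta(15, 23)

Under Beta–binomial conjugacy the posterior parameters are (α+s, β+f).
Subtract the data counts: 20−5=15, 52−29=23.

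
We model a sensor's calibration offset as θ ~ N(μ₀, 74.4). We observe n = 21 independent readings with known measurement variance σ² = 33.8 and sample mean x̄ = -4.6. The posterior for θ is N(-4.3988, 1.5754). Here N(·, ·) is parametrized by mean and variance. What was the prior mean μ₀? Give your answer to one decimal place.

With known observation variance, the Normal–Normal posterior has precision τ_n = τ₀ + n/σ² and mean μ_n = (τ₀μ₀ + (n/σ²)x̄)/τ_n.
Here τ₀ = 1/74.4 = 0.013441 and τ_data = 21/33.8 = 0.621302, so τ_n = 0.634743.
Rearranging for μ₀: μ₀ = (μ_n·τ_n − τ_data·x̄)/τ₀ = (-4.3988·0.634743 − 0.621302·-4.6) / 0.013441 = 0.065882/0.013441 ≈ 4.9.

μ₀ = 4.9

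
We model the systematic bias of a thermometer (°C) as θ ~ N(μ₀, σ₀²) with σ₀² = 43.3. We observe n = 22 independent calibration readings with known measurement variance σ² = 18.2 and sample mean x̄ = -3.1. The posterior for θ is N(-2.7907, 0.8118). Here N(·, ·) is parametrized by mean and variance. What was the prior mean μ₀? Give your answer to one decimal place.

μ₀ = 13.4

With known observation variance, the Normal–Normal posterior has precision τ_n = τ₀ + n/σ² and mean μ_n = (τ₀μ₀ + (n/σ²)x̄)/τ_n.
Here τ₀ = 1/43.3 = 0.023095 and τ_data = 22/18.2 = 1.208791, so τ_n = 1.231886.
Rearranging for μ₀: μ₀ = (μ_n·τ_n − τ_data·x̄)/τ₀ = (-2.7907·1.231886 − 1.208791·-3.1) / 0.023095 = 0.309428/0.023095 ≈ 13.4.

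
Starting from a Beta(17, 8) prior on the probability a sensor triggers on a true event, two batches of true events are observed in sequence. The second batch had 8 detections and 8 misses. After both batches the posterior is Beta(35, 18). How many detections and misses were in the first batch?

Because Beta–binomial updating is additive in the counts, the combined data contributed (α_post−α_prior, β_post−β_prior) successes and failures.
Total across both batches: 35−17=18 detections, 18−8=10 misses.
Subtract the second batch: 18−8=10 detections and 10−8=2 misses.

10 detections and 2 misses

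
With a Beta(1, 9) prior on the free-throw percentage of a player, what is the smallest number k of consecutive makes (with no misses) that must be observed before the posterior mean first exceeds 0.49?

k = 8

After k makes and 0 misses the posterior is Beta(1+k, 9), with mean (1+k)/(1+9+k).
Set (1+k)/(10+k) > 0.49 and solve: k > (0.49·10 − 1)/(1 − 0.49) = 7.647.
The smallest integer exceeding 7.647 is 8.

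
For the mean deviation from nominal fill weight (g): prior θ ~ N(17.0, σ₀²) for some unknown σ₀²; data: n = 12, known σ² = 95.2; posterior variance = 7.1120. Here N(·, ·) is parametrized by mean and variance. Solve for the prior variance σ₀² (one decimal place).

σ₀² = 68.7

For the Normal–Normal model with known σ², precisions add: τ_n = τ₀ + n/σ².
So 1/σ₀² = 1/7.1120 − 12/95.2 = 0.140607 − 0.126050 = 0.014557.
Hence σ₀² = 1/0.014557 ≈ 68.7.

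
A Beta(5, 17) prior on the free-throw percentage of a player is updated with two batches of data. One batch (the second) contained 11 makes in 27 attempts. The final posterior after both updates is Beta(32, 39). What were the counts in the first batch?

Because Beta–binomial updating is additive in the counts, the combined data contributed (α_post−α_prior, β_post−β_prior) successes and failures.
Total across both batches: 32−5=27 makes, 39−17=22 misses.
Subtract the second batch: 27−11=16 makes and 22−16=6 misses.

16 makes and 6 misses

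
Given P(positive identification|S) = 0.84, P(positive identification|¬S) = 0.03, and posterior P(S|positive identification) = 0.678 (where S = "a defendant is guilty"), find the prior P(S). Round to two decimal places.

In odds form, posterior odds = prior odds × likelihood ratio, so prior odds = posterior odds ÷ LR.
Posterior odds = 0.678/(1−0.678) = 2.1056. LR = 0.84/0.03 = 28.0000.
Prior odds = 2.1056/28.0000 = 0.0752, so P(S) = 0.0752/(1+0.0752) ≈ 0.07.

P(S) = 0.07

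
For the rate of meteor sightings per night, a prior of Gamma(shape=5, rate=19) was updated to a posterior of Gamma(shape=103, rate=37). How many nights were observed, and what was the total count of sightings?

Gamma–Poisson conjugacy: posterior shape = α + Σxᵢ, posterior rate = β + n.
Matching: Σxᵢ = 103 − 5 = 98 and n = 37 − 19 = 18.

n = 18 nights with total 98 sightings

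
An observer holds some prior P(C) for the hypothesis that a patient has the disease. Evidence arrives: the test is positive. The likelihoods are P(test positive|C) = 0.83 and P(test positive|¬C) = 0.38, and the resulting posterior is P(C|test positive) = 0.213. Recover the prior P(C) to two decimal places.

P(C) = 0.11

Bayes' rule in odds form gives O(C|E) = O(C)·[P(E|C)/P(E|¬C)], hence O(C) = O(C|E)/LR.
Posterior odds = 0.213/(1−0.213) = 0.2706. LR = 0.83/0.38 = 2.1842.
Prior odds = 0.2706/2.1842 = 0.1239, so P(C) = 0.1239/(1+0.1239) ≈ 0.11.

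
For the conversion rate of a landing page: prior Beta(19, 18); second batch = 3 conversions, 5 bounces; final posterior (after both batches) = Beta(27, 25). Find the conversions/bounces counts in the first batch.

Because Beta–binomial updating is additive in the counts, the combined data contributed (α_post−α_prior, β_post−β_prior) successes and failures.
Total across both batches: 27−19=8 conversions, 25−18=7 bounces.
Subtract the second batch: 8−3=5 conversions and 7−5=2 bounces.

5 conversions and 2 bounces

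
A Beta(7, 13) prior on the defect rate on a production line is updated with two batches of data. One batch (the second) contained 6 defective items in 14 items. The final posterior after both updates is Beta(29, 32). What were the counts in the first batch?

16 defective items and 11 good items

Because Beta–binomial updating is additive in the counts, the combined data contributed (α_post−α_prior, β_post−β_prior) successes and failures.
Total across both batches: 29−7=22 defective items, 32−13=19 good items.
Subtract the second batch: 22−6=16 defective items and 19−8=11 good items.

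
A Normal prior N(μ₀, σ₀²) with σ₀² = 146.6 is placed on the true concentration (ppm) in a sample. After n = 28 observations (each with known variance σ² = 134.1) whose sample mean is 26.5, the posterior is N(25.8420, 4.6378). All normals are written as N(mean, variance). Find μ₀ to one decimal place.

μ₀ = 5.7

With known observation variance, the Normal–Normal posterior has precision τ_n = τ₀ + n/σ² and mean μ_n = (τ₀μ₀ + (n/σ²)x̄)/τ_n.
Here τ₀ = 1/146.6 = 0.006821 and τ_data = 28/134.1 = 0.208799, so τ_n = 0.215620.
Rearranging for μ₀: μ₀ = (μ_n·τ_n − τ_data·x̄)/τ₀ = (25.8420·0.215620 − 0.208799·26.5) / 0.006821 = 0.038879/0.006821 ≈ 5.7.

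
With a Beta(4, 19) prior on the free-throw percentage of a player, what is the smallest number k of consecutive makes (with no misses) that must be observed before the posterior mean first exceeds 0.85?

k = 104

After k makes and 0 misses the posterior is Beta(4+k, 19), with mean (4+k)/(4+19+k).
Set (4+k)/(23+k) > 0.85 and solve: k > (0.85·23 − 4)/(1 − 0.85) = 103.667.
The smallest integer exceeding 103.667 is 104, and checking k=104: (108)/(127) = 0.8504 > 0.85.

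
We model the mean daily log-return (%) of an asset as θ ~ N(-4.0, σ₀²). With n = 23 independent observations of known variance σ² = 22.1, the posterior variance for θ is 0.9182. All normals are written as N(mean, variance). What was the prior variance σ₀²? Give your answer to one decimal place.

σ₀² = 20.7

For the Normal–Normal model with known σ², precisions add: τ_n = τ₀ + n/σ².
So 1/σ₀² = 1/0.9182 − 23/22.1 = 1.089087 − 1.040724 = 0.048363.
Hence σ₀² = 1/0.048363 ≈ 20.7.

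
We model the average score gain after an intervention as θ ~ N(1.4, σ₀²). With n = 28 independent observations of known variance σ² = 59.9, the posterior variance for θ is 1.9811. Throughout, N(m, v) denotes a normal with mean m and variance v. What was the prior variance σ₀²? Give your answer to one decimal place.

For the Normal–Normal model with known σ², precisions add: τ_n = τ₀ + n/σ².
So 1/σ₀² = 1/1.9811 − 28/59.9 = 0.504770 − 0.467446 = 0.037324.
Hence σ₀² = 1/0.037324 ≈ 26.8.

σ₀² = 26.8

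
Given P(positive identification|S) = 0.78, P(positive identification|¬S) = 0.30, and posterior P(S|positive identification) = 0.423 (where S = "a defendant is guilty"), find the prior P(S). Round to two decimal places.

In odds form, posterior odds = prior odds × likelihood ratio, so prior odds = posterior odds ÷ LR.
Posterior odds = 0.423/(1−0.423) = 0.7331. LR = 0.78/0.30 = 2.6000.
Prior odds = 0.7331/2.6000 = 0.2820, so P(S) = 0.2820/(1+0.2820) ≈ 0.22.

P(S) = 0.22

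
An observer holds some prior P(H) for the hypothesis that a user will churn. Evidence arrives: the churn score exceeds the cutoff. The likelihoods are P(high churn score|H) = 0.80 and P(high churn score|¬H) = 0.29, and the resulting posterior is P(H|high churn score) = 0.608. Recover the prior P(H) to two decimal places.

Bayes' rule in odds form gives O(H|E) = O(H)·[P(E|H)/P(E|¬H)], hence O(H) = O(H|E)/LR.
Posterior odds = 0.608/(1−0.608) = 1.5510. LR = 0.80/0.29 = 2.7586.
Prior odds = 1.5510/2.7586 = 0.5622, so P(H) = 0.5622/(1+0.5622) ≈ 0.36.

P(H) = 0.36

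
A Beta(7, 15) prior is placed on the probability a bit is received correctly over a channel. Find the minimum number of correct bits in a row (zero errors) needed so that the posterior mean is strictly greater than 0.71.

After k correct bits and 0 errors the posterior is Beta(7+k, 15), with mean (7+k)/(7+15+k).
Set (7+k)/(22+k) > 0.71 and solve: k > (0.71·22 − 7)/(1 − 0.71) = 29.724.
The smallest integer exceeding 29.724 is 30.

k = 30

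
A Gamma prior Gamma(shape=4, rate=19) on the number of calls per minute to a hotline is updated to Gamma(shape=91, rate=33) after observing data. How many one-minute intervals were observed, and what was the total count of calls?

A Gamma(α, β) prior (rate parametrization) on a Poisson rate with n observations summing to S gives posterior Gamma(α+S, β+n).
Matching: Σxᵢ = 91 − 4 = 87 and n = 33 − 19 = 14.

n = 14 one-minute intervals with total 87 calls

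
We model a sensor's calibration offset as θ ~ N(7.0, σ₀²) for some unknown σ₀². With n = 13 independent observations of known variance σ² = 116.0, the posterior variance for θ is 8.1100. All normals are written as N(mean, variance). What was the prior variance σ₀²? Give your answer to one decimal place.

σ₀² = 89.0

For the Normal–Normal model with known σ², precisions add: τ_n = τ₀ + n/σ².
So 1/σ₀² = 1/8.1100 − 13/116.0 = 0.123305 − 0.112069 = 0.011236.
Hence σ₀² = 1/0.011236 ≈ 89.0.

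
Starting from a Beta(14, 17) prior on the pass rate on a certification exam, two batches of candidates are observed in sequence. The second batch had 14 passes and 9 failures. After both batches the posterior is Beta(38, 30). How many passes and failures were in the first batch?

Sequential conjugate updates are equivalent to a single update on the pooled data, so total successes = posterior α − prior α and total failures = posterior β − prior β.
Total across both batches: 38−14=24 passes, 30−17=13 failures.
Subtract the second batch: 24−14=10 passes and 13−9=4 failures.

10 passes and 4 failures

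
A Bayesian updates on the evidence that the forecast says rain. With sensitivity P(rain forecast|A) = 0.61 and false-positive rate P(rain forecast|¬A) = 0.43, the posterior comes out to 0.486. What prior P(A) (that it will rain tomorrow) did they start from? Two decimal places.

P(A) = 0.40

In odds form, posterior odds = prior odds × likelihood ratio, so prior odds = posterior odds ÷ LR.
Posterior odds = 0.486/(1−0.486) = 0.9455. LR = 0.61/0.43 = 1.4186.
Prior odds = 0.9455/1.4186 = 0.6665, so P(A) = 0.6665/(1+0.6665) ≈ 0.40.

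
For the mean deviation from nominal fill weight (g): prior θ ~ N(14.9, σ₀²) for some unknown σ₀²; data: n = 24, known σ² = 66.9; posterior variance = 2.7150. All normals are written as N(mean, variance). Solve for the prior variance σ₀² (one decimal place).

σ₀² = 104.4

For the Normal–Normal model with known σ², precisions add: τ_n = τ₀ + n/σ².
So 1/σ₀² = 1/2.7150 − 24/66.9 = 0.368324 − 0.358744 = 0.009580.
Hence σ₀² = 1/0.009580 ≈ 104.4.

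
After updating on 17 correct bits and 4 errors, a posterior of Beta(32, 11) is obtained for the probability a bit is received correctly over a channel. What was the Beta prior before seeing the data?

Beta(15, 7)

Under Beta–binomial conjugacy the posterior parameters are (a+s, b+f).
So a = 32 − 17 = 15 and b = 11 − 4 = 7.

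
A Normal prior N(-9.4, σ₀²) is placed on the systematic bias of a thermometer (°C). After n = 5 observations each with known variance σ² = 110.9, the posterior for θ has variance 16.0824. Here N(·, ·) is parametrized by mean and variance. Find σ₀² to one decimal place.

σ₀² = 58.5

For the Normal–Normal model with known σ², precisions add: τ_n = τ₀ + n/σ².
So 1/σ₀² = 1/16.0824 − 5/110.9 = 0.062180 − 0.045086 = 0.017094.
Hence σ₀² = 1/0.017094 ≈ 58.5.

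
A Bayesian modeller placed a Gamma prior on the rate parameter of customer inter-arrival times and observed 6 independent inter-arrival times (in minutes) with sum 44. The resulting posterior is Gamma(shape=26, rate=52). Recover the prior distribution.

Gamma–exponential conjugacy: posterior shape = α + n, posterior rate = β + Σtᵢ.
So α = 26 − 6 = 20 and β = 52 − 44 = 8.

Gamma(shape=20, rate=8)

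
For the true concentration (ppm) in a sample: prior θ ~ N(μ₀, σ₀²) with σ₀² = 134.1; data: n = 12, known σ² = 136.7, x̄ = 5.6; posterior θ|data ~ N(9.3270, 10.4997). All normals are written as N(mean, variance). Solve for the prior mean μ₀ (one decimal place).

μ₀ = 53.2

With known observation variance, the Normal–Normal posterior has precision τ_n = τ₀ + n/σ² and mean μ_n = (τ₀μ₀ + (n/σ²)x̄)/τ_n.
Here τ₀ = 1/134.1 = 0.007457 and τ_data = 12/136.7 = 0.087783, so τ_n = 0.095240.
Rearranging for μ₀: μ₀ = (μ_n·τ_n − τ_data·x̄)/τ₀ = (9.3270·0.095240 − 0.087783·5.6) / 0.007457 = 0.396719/0.007457 ≈ 53.2.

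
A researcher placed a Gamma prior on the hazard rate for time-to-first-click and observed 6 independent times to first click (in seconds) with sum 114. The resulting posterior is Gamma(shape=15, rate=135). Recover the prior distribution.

Gamma(shape=9, rate=21)

Gamma–exponential conjugacy: posterior shape = α + n, posterior rate = β + Σtᵢ.
So α = 15 − 6 = 9 and β = 135 − 114 = 21.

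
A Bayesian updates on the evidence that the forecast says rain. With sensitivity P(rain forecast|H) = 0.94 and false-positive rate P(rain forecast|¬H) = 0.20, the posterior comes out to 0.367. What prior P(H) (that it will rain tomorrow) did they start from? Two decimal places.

P(H) = 0.11

In odds form, posterior odds = prior odds × likelihood ratio, so prior odds = posterior odds ÷ LR.
Posterior odds = 0.367/(1−0.367) = 0.5798. LR = 0.94/0.20 = 4.7000.
Prior odds = 0.5798/4.7000 = 0.1234, so P(H) = 0.1234/(1+0.1234) ≈ 0.11.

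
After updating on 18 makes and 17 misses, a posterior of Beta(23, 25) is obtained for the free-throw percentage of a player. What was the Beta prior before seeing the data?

Beta(5, 8)

Beta is conjugate to the binomial likelihood: posterior = Beta(α+s, β+f).
So α = 23 − 18 = 5 and β = 25 − 17 = 8.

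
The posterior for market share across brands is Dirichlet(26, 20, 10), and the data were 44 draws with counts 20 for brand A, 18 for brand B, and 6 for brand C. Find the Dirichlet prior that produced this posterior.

Dirichlet(6, 2, 4)

For a Dirichlet(α) prior with multinomial counts c, the posterior is Dirichlet(α + c) componentwise.
Subtract each count from the matching posterior parameter: 26−20=6, 20−18=2, 10−6=4.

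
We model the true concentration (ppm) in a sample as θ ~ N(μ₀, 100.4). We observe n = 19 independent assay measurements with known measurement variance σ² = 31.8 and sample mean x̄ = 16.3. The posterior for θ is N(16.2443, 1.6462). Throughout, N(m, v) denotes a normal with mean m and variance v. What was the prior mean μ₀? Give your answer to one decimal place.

The posterior mean is a precision-weighted average: μ_n = (τ₀μ₀ + τ_data·x̄)/(τ₀+τ_data), with τ₀=1/σ₀² and τ_data=n/σ².
Here τ₀ = 1/100.4 = 0.009960 and τ_data = 19/31.8 = 0.597484, so τ_n = 0.607444.
Rearranging for μ₀: μ₀ = (μ_n·τ_n − τ_data·x̄)/τ₀ = (16.2443·0.607444 − 0.597484·16.3) / 0.009960 = 0.128513/0.009960 ≈ 12.9.

μ₀ = 12.9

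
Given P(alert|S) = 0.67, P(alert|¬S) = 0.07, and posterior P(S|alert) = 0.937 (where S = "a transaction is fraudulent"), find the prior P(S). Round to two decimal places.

P(S) = 0.61

Bayes' rule in odds form gives O(S|E) = O(S)·[P(E|S)/P(E|¬S)], hence O(S) = O(S|E)/LR.
Posterior odds = 0.937/(1−0.937) = 14.8730. LR = 0.67/0.07 = 9.5714.
Prior odds = 14.8730/9.5714 = 1.5539, so P(S) = 1.5539/(1+1.5539) ≈ 0.61.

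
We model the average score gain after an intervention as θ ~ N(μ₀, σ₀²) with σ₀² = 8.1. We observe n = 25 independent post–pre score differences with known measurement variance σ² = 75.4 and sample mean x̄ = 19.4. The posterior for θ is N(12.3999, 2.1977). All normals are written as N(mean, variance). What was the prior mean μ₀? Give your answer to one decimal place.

With known observation variance, the Normal–Normal posterior has precision τ_n = τ₀ + n/σ² and mean μ_n = (τ₀μ₀ + (n/σ²)x̄)/τ_n.
Here τ₀ = 1/8.1 = 0.123457 and τ_data = 25/75.4 = 0.331565, so τ_n = 0.455022.
Rearranging for μ₀: μ₀ = (μ_n·τ_n − τ_data·x̄)/τ₀ = (12.3999·0.455022 − 0.331565·19.4) / 0.123457 = -0.790134/0.123457 ≈ -6.4.

μ₀ = -6.4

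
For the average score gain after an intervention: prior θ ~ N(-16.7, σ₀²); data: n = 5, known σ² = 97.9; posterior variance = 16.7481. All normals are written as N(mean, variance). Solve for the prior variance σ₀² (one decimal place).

σ₀² = 115.8

Posterior precision equals prior precision plus data precision: 1/σ_n² = 1/σ₀² + n/σ².
So 1/σ₀² = 1/16.7481 − 5/97.9 = 0.059708 − 0.051073 = 0.008635.
Hence σ₀² = 1/0.008635 ≈ 115.8.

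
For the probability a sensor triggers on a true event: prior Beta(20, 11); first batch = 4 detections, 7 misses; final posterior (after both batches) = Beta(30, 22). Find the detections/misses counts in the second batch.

6 detections and 4 misses

Because Beta–binomial updating is additive in the counts, the combined data contributed (α_post−α_prior, β_post−β_prior) successes and failures.
Total across both batches: 30−20=10 detections, 22−11=11 misses.
Subtract the first batch: 10−4=6 detections and 11−7=4 misses.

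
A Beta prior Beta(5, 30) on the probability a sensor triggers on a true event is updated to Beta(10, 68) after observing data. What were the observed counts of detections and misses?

Under Beta–binomial conjugacy the posterior parameters are (a+s, b+f).
So s = 10 − 5 = 5 and f = 68 − 30 = 38.

5 detections and 38 misses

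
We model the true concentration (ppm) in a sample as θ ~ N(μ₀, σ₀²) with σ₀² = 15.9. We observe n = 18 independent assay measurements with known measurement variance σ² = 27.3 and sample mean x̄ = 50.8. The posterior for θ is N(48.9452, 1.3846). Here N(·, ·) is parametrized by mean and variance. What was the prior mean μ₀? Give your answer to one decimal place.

The posterior mean is a precision-weighted average: μ_n = (τ₀μ₀ + τ_data·x̄)/(τ₀+τ_data), with τ₀=1/σ₀² and τ_data=n/σ².
Here τ₀ = 1/15.9 = 0.062893 and τ_data = 18/27.3 = 0.659341, so τ_n = 0.722234.
Rearranging for μ₀: μ₀ = (μ_n·τ_n − τ_data·x̄)/τ₀ = (48.9452·0.722234 − 0.659341·50.8) / 0.062893 = 1.855365/0.062893 ≈ 29.5.

μ₀ = 29.5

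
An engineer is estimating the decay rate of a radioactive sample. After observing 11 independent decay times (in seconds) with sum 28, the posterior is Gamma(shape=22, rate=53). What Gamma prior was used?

Gamma(shape=11, rate=25)

For an exponential likelihood with a Gamma(α, β) prior on the rate, n observations with total T give posterior Gamma(α+n, β+T).
So α = 22 − 11 = 11 and β = 53 − 28 = 25.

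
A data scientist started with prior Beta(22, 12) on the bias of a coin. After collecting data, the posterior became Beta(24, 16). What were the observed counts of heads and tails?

2 heads and 4 tails

Under Beta–binomial conjugacy the posterior parameters are (α+s, β+f).
So s = 24 − 22 = 2 and f = 16 − 12 = 4.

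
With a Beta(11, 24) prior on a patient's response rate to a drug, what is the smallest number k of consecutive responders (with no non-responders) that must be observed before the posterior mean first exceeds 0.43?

k = 8

After k responders and 0 non-responders the posterior is Beta(11+k, 24), with mean (11+k)/(11+24+k).
Set (11+k)/(35+k) > 0.43 and solve: k > (0.43·35 − 11)/(1 − 0.43) = 7.105.
The smallest integer exceeding 7.105 is 8, and checking k=8: (19)/(43) = 0.4419 > 0.43.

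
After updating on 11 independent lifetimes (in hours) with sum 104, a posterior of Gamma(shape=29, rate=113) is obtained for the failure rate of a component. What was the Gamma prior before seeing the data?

For an exponential likelihood with a Gamma(α, β) prior on the rate, n observations with total T give posterior Gamma(α+n, β+T).
So α = 29 − 11 = 18 and β = 113 − 104 = 9.

Gamma(shape=18, rate=9)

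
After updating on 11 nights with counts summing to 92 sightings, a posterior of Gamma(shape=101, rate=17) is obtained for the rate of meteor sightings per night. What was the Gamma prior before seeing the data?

Gamma(shape=9, rate=6)

Gamma–Poisson conjugacy: posterior shape = α + Σxᵢ, posterior rate = β + n.
So α = 101 − 92 = 9 and β = 17 − 11 = 6.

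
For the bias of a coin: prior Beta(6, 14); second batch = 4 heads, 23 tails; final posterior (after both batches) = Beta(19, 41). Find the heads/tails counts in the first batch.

Because Beta–binomial updating is additive in the counts, the combined data contributed (α_post−α_prior, β_post−β_prior) successes and failures.
Total across both batches: 19−6=13 heads, 41−14=27 tails.
Subtract the second batch: 13−4=9 heads and 27−23=4 tails.

9 heads and 4 tails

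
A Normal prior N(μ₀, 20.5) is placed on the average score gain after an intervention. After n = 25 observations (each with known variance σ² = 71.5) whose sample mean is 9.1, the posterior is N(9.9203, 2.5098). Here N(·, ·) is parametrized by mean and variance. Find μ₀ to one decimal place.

μ₀ = 15.8

The posterior mean is a precision-weighted average: μ_n = (τ₀μ₀ + τ_data·x̄)/(τ₀+τ_data), with τ₀=1/σ₀² and τ_data=n/σ².
Here τ₀ = 1/20.5 = 0.048780 and τ_data = 25/71.5 = 0.349650, so τ_n = 0.398430.
Rearranging for μ₀: μ₀ = (μ_n·τ_n − τ_data·x̄)/τ₀ = (9.9203·0.398430 − 0.349650·9.1) / 0.048780 = 0.770730/0.048780 ≈ 15.8.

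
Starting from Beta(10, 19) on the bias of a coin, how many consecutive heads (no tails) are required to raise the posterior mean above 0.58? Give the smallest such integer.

After k heads and 0 tails the posterior is Beta(10+k, 19), with mean (10+k)/(10+19+k).
Set (10+k)/(29+k) > 0.58 and solve: k > (0.58·29 − 10)/(1 − 0.58) = 16.238.
The smallest integer exceeding 16.238 is 17.

k = 17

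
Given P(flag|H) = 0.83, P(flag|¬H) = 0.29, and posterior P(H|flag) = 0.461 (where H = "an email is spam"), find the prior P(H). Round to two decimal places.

In odds form, posterior odds = prior odds × likelihood ratio, so prior odds = posterior odds ÷ LR.
Posterior odds = 0.461/(1−0.461) = 0.8553. LR = 0.83/0.29 = 2.8621.
Prior odds = 0.8553/2.8621 = 0.2988, so P(H) = 0.2988/(1+0.2988) ≈ 0.23.

P(H) = 0.23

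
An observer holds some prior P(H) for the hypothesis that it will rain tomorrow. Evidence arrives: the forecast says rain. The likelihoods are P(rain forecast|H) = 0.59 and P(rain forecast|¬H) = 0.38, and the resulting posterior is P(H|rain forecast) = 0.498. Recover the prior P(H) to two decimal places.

In odds form, posterior odds = prior odds × likelihood ratio, so prior odds = posterior odds ÷ LR.
Posterior odds = 0.498/(1−0.498) = 0.9920. LR = 0.59/0.38 = 1.5526.
Prior odds = 0.9920/1.5526 = 0.6389, so P(H) = 0.6389/(1+0.6389) ≈ 0.39.

P(H) = 0.39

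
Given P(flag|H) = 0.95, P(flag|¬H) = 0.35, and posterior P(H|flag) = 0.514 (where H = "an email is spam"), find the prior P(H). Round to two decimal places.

In odds form, posterior odds = prior odds × likelihood ratio, so prior odds = posterior odds ÷ LR.
Posterior odds = 0.514/(1−0.514) = 1.0576. LR = 0.95/0.35 = 2.7143.
Prior odds = 1.0576/2.7143 = 0.3896, so P(H) = 0.3896/(1+0.3896) ≈ 0.28.

P(H) = 0.28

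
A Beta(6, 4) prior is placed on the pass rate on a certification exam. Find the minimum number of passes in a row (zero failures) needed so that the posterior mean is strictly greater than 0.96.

After k passes and 0 failures the posterior is Beta(6+k, 4), with mean (6+k)/(6+4+k).
Set (6+k)/(10+k) > 0.96 and solve: k > (0.96·10 − 6)/(1 − 0.96) = 90.000.
The smallest integer exceeding 90.000 is 91, and checking k=91: (97)/(101) = 0.9604 > 0.96.

k = 91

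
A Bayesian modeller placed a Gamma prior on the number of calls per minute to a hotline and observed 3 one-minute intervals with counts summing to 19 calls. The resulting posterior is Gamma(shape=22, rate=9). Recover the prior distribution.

Gamma(shape=3, rate=6)

A Gamma(α, β) prior (rate parametrization) on a Poisson rate with n observations summing to S gives posterior Gamma(α+S, β+n).
So α = 22 − 19 = 3 and β = 9 − 3 = 6.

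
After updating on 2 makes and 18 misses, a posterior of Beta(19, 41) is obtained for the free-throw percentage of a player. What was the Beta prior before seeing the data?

Beta(17, 23)

Under Beta–binomial conjugacy the posterior parameters are (a+s, b+f).
Subtract the data counts: 19−2=17, 41−18=23.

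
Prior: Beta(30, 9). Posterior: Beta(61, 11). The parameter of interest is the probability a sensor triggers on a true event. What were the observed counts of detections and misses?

31 detections and 2 misses

Beta is conjugate to the binomial likelihood: posterior = Beta(α+s, β+f).
Match parameters: s=61−30=31, f=11−9=2.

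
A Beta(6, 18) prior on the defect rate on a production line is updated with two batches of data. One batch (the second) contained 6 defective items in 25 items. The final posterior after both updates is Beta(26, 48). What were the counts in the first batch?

Because Beta–binomial updating is additive in the counts, the combined data contributed (α_post−α_prior, β_post−β_prior) successes and failures.
Total across both batches: 26−6=20 defective items, 48−18=30 good items.
Subtract the second batch: 20−6=14 defective items and 30−19=11 good items.

14 defective items and 11 good items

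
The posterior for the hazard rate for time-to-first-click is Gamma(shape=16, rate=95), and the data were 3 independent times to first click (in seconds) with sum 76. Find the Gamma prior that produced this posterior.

Gamma(shape=13, rate=19)

For an exponential likelihood with a Gamma(α, β) prior on the rate, n observations with total T give posterior Gamma(α+n, β+T).
So α = 16 − 3 = 13 and β = 95 − 76 = 19.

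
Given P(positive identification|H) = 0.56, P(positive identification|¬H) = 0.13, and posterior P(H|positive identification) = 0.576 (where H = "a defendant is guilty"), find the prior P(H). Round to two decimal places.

In odds form, posterior odds = prior odds × likelihood ratio, so prior odds = posterior odds ÷ LR.
Posterior odds = 0.576/(1−0.576) = 1.3585. LR = 0.56/0.13 = 4.3077.
Prior odds = 1.3585/4.3077 = 0.3154, so P(H) = 0.3154/(1+0.3154) ≈ 0.24.

P(H) = 0.24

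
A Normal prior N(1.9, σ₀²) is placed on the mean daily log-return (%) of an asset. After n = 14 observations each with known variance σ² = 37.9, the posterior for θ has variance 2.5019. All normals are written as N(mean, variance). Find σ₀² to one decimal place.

σ₀² = 33.0

For the Normal–Normal model with known σ², precisions add: τ_n = τ₀ + n/σ².
So 1/σ₀² = 1/2.5019 − 14/37.9 = 0.399696 − 0.369393 = 0.030303.
Hence σ₀² = 1/0.030303 ≈ 33.0.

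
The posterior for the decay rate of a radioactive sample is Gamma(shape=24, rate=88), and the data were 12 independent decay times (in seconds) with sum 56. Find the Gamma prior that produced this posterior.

Gamma–exponential conjugacy: posterior shape = α + n, posterior rate = β + Σtᵢ.
So α = 24 − 12 = 12 and β = 88 − 56 = 32.

Gamma(shape=12, rate=32)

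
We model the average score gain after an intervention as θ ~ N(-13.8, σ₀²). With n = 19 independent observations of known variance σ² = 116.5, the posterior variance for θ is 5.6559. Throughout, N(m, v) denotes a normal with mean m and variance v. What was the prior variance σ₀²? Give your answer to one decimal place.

σ₀² = 72.9

Posterior precision equals prior precision plus data precision: 1/σ_n² = 1/σ₀² + n/σ².
So 1/σ₀² = 1/5.6559 − 19/116.5 = 0.176807 − 0.163090 = 0.013717.
Hence σ₀² = 1/0.013717 ≈ 72.9.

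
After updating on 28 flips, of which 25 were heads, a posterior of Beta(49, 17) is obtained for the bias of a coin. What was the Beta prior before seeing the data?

Beta(24, 14)

Under Beta–binomial conjugacy the posterior parameters are (a+s, b+f).
So a = 49 − 25 = 24 and b = 17 − 3 = 14.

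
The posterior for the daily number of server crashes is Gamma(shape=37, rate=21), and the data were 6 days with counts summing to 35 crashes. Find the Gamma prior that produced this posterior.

Gamma(shape=2, rate=15)

Gamma–Poisson conjugacy: posterior shape = α + Σxᵢ, posterior rate = β + n.
So α = 37 − 35 = 2 and β = 21 − 6 = 15.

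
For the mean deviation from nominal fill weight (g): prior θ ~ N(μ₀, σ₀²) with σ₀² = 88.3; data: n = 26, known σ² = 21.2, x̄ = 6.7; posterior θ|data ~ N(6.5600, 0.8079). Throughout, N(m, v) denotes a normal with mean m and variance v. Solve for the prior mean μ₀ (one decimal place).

μ₀ = -8.6

With known observation variance, the Normal–Normal posterior has precision τ_n = τ₀ + n/σ² and mean μ_n = (τ₀μ₀ + (n/σ²)x̄)/τ_n.
Here τ₀ = 1/88.3 = 0.011325 and τ_data = 26/21.2 = 1.226415, so τ_n = 1.237740.
Rearranging for μ₀: μ₀ = (μ_n·τ_n − τ_data·x̄)/τ₀ = (6.5600·1.237740 − 1.226415·6.7) / 0.011325 = -0.097406/0.011325 ≈ -8.6.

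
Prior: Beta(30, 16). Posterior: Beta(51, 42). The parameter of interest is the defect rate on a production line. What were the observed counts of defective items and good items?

21 defective items and 26 good items

A Beta(α, β) prior with s successes and f failures in binomial data gives a Beta(α+s, β+f) posterior.
Match parameters: s=51−30=21, f=42−16=26.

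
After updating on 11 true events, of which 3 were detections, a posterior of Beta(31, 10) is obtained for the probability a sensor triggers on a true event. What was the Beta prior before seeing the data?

Beta(28, 2)

Under Beta–binomial conjugacy the posterior parameters are (a+s, b+f).
So a = 31 − 3 = 28 and b = 10 − 8 = 2.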